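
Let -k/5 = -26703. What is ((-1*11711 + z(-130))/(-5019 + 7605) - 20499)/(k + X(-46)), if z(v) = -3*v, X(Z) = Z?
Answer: -53021735/345150834 ≈ -0.15362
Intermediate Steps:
k = 133515 (k = -5*(-26703) = 133515)
((-1*11711 + z(-130))/(-5019 + 7605) - 20499)/(k + X(-46)) = ((-1*11711 - 3*(-130))/(-5019 + 7605) - 20499)/(133515 - 46) = ((-11711 + 390)/2586 - 20499)/133469 = (-11321*1/2586 - 20499)*(1/133469) = (-11321/2586 - 20499)*(1/133469) = -53021735/2586*1/133469 = -53021735/345150834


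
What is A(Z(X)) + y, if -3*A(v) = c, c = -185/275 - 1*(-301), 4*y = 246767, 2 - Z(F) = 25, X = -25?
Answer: 13550161/220 ≈ 61592.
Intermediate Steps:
Z(F) = -23 (Z(F) = 2 - 1*25 = 2 - 25 = -23)
y = 246767/4 (y = (¼)*246767 = 246767/4 ≈ 61692.)
c = 16518/55 (c = -185*1/275 + 301 = -37/55 + 301 = 16518/55 ≈ 300.33)
A(v) = -5506/55 (A(v) = -⅓*16518/55 = -5506/55)
A(Z(X)) + y = -5506/55 + 246767/4 = 13550161/220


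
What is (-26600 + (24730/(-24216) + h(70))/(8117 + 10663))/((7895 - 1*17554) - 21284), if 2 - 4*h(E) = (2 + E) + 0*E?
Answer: 1209705481651/1407214862064 ≈ 0.85964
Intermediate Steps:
h(E) = -E/4 (h(E) = ½ - ((2 + E) + 0*E)/4 = ½ - ((2 + E) + 0)/4 = ½ - (2 + E)/4 = ½ + (-½ - E/4) = -E/4)
(-26600 + (24730/(-24216) + h(70))/(8117 + 10663))/((7895 - 1*17554) - 21284) = (-26600 + (24730/(-24216) - ¼*70)/(8117 + 10663))/((7895 - 1*17554) - 21284) = (-26600 + (24730*(-1/24216) - 35/2)/18780)/((7895 - 17554) - 21284) = (-26600 + (-12365/12108 - 35/2)*(1/18780))/(-9659 - 21284) = (-26600 - 224255/12108*1/18780)/(-30943) = (-26600 - 44851/45477648)*(-1/30943) = -1209705481651/45477648*(-1/30943) = 1209705481651/1407214862064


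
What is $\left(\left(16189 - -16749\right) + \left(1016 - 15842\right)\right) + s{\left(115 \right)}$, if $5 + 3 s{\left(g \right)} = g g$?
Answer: $\frac{67556}{3} \approx 22519.0$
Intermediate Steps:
$s{\left(g \right)} = - \frac{5}{3} + \frac{g^{2}}{3}$ ($s{\left(g \right)} = - \frac{5}{3} + \frac{g g}{3} = - \frac{5}{3} + \frac{g^{2}}{3}$)
$\left(\left(16189 - -16749\right) + \left(1016 - 15842\right)\right) + s{\left(115 \right)} = \left(\left(16189 - -16749\right) + \left(1016 - 15842\right)\right) - \left(\frac{5}{3} - \frac{115^{2}}{3}\right) = \left(\left(16189 + 16749\right) + \left(1016 - 15842\right)\right) + \left(- \frac{5}{3} + \frac{1}{3} \cdot 13225\right) = \left(32938 - 14826\right) + \left(- \frac{5}{3} + \frac{13225}{3}\right) = 18112 + \frac{13220}{3} = \frac{67556}{3}$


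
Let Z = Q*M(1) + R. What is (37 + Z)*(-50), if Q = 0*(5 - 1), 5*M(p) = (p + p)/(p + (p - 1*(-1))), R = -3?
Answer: -1700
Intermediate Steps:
M(p) = 2*p/(5*(1 + 2*p)) (M(p) = ((p + p)/(p + (p - 1*(-1))))/5 = ((2*p)/(p + (p + 1)))/5 = ((2*p)/(p + (1 + p)))/5 = ((2*p)/(1 + 2*p))/5 = (2*p/(1 + 2*p))/5 = 2*p/(5*(1 + 2*p)))
Q = 0 (Q = 0*4 = 0)
Z = -3 (Z = 0*((2/5)*1/(1 + 2*1)) - 3 = 0*((2/5)*1/(1 + 2)) - 3 = 0*((2/5)*1/3) - 3 = 0*((2/5)*1*(1/3)) - 3 = 0*(2/15) - 3 = 0 - 3 = -3)
(37 + Z)*(-50) = (37 - 3)*(-50) = 34*(-50) = -1700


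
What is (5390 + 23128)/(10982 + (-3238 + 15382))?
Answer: 14259/11563 ≈ 1.2332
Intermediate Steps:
(5390 + 23128)/(10982 + (-3238 + 15382)) = 28518/(10982 + 12144) = 28518/23126 = 28518*(1/23126) = 14259/11563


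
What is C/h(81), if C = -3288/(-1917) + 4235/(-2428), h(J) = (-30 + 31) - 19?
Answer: 45077/27926856 ≈ 0.0016141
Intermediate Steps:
h(J) = -18 (h(J) = 1 - 19 = -18)
C = -45077/1551492 (C = -3288*(-1/1917) + 4235*(-1/2428) = 1096/639 - 4235/2428 = -45077/1551492 ≈ -0.029054)
C/h(81) = -45077/1551492/(-18) = -45077/1551492*(-1/18) = 45077/27926856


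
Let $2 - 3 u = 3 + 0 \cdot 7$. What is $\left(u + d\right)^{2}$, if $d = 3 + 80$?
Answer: $\frac{61504}{9} \approx 6833.8$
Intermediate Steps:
$u = - \frac{1}{3}$ ($u = \frac{2}{3} - \frac{3 + 0 \cdot 7}{3} = \frac{2}{3} - \frac{3 + 0}{3} = \frac{2}{3} - 1 = - \frac{1}{3} \approx -0.33333$)
$d = 83$
$\left(u + d\right)^{2} = \left(- \frac{1}{3} + 83\right)^{2} = \left(\frac{248}{3}\right)^{2} = \frac{61504}{9}$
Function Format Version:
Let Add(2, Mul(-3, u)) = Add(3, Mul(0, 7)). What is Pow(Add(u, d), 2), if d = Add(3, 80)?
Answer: Rational(61504, 9) ≈ 6833.8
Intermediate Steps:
u = Rational(-1, 3) (u = Add(Rational(2, 3), Mul(Rational(-1, 3), Add(3, Mul(0, 7)))) = Add(Rational(2, 3), Mul(Rational(-1, 3), Add(3, 0))) = Add(Rational(2, 3), Mul(Rational(-1, 3), 3)) = Add(Rational(2, 3), -1) = Rational(-1, 3) ≈ -0.33333)
d = 83
Pow(Add(u, d), 2) = Pow(Add(Rational(-1, 3), 83), 2) = Pow(Rational(248, 3), 2) = Rational(61504, 9)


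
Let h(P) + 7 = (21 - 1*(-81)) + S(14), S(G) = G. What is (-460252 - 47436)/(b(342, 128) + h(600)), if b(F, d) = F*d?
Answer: -507688/43885 ≈ -11.569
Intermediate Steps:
h(P) = 109 (h(P) = -7 + ((21 - 1*(-81)) + 14) = -7 + ((21 + 81) + 14) = -7 + (102 + 14) = -7 + 116 = 109)
(-460252 - 47436)/(b(342, 128) + h(600)) = (-460252 - 47436)/(342*128 + 109) = -507688/(43776 + 109) = -507688/43885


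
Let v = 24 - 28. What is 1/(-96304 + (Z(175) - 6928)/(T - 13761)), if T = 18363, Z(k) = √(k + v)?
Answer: -2039596901472/196424410474659925 - 13806*√19/196424410474659925 ≈ -1.0384e-5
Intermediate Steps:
v = -4
Z(k) = √(-4 + k) (Z(k) = √(k - 4) = √(-4 + k))
1/(-96304 + (Z(175) - 6928)/(T - 13761)) = 1/(-96304 + (√(-4 + 175) - 6928)/(18363 - 13761)) = 1/(-96304 + (√171 - 6928)/4602) = 1/(-96304 + (3*√19 - 6928)*(1/4602)) = 1/(-96304 + (-6928 + 3*√19)*(1/4602)) = 1/(-96304 + (-3464/2301 + √19/1534)) = 1/(-221598968/2301 + √19/1534)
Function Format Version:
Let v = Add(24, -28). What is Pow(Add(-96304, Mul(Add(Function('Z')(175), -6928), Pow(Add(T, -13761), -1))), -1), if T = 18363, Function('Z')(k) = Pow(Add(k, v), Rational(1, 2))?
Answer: Add(Rational(-2039596901472, 196424410474659925), Mul(Rational(-13806, 196424410474659925), Pow(19, Rational(1, 2)))) ≈ -1.0384e-5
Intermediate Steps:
v = -4
Function('Z')(k) = Pow(Add(-4, k), Rational(1, 2)) (Function('Z')(k) = Pow(Add(k, -4), Rational(1, 2)) = Pow(Add(-4, k), Rational(1, 2)))
Pow(Add(-96304, Mul(Add(Function('Z')(175), -6928), Pow(Add(T, -13761), -1))), -1) = Pow(Add(-96304, Mul(Add(Pow(Add(-4, 175), Rational(1, 2)), -6928), Pow(Add(18363, -13761), -1))), -1) = Pow(Add(-96304, Mul(Add(Pow(171, Rational(1, 2)), -6928), Pow(4602, -1))), -1) = Pow(Add(-96304, Mul(Add(Mul(3, Pow(19, Rational(1, 2))), -6928), Rational(1, 4602))), -1) = Pow(Add(-96304, Mul(Add(-6928, Mul(3, Pow(19, Rational(1, 2)))), Rational(1, 4602))), -1) = Pow(Add(-96304, Add(Rational(-3464, 2301), Mul(Rational(1, 1534), Pow(19, Rational(1, 2))))), -1) = Pow(Add(Rational(-221598968, 2301), Mul(Rational(1, 1534), Pow(19, Rational(1, 2)))), -1)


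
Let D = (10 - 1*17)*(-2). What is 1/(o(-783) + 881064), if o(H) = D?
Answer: 1/881078 ≈ 1.1350e-6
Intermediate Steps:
D = 14 (D = (10 - 17)*(-2) = -7*(-2) = 14)
o(H) = 14
1/(o(-783) + 881064) = 1/(14 + 881064) = 1/881078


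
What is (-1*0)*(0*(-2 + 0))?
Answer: 0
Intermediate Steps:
(-1*0)*(0*(-2 + 0)) = 0*(0*(-2)) = 0*0 = 0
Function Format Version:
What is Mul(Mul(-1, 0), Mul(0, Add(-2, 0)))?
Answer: 0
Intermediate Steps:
Mul(Mul(-1, 0), Mul(0, Add(-2, 0))) = Mul(0, Mul(0, -2)) = Mul(0, 0) = 0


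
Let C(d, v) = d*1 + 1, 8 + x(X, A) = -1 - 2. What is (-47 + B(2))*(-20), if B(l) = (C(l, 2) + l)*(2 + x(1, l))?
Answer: 1840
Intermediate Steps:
x(X, A) = -11 (x(X, A) = -8 + (-1 - 2) = -8 - 3 = -11)
C(d, v) = 1 + d (C(d, v) = d + 1 = 1 + d)
B(l) = -9 - 18*l (B(l) = ((1 + l) + l)*(2 - 11) = (1 + 2*l)*(-9) = -9 - 18*l)
(-47 + B(2))*(-20) = (-47 + (-9 - 18*2))*(-20) = (-47 + (-9 - 36))*(-20) = (-47 - 45)*(-20) = -92*(-20) = 1840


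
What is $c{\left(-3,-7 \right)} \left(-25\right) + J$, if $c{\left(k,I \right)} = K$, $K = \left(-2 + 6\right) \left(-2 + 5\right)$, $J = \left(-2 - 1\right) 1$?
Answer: $-303$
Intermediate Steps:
$J = -3$ ($J = \left(-3\right) 1 = -3$)
$K = 12$ ($K = 4 \cdot 3 = 12$)
$c{\left(k,I \right)} = 12$
$c{\left(-3,-7 \right)} \left(-25\right) + J = 12 \left(-25\right) - 3 = -300 - 3 = -303$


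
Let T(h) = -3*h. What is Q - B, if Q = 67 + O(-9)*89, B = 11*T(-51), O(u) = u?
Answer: -2417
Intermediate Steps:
B = 1683 (B = 11*(-3*(-51)) = 11*153 = 1683)
Q = -734 (Q = 67 - 9*89 = 67 - 801 = -734)
Q - B = -734 - 1*1683 = -734 - 1683 = -2417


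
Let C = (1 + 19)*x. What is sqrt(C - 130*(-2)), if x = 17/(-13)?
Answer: 4*sqrt(2470)/13 ≈ 15.292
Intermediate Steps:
x = -17/13 (x = 17*(-1/13) = -17/13 ≈ -1.3077)
C = -340/13 (C = (1 + 19)*(-17/13) = 20*(-17/13) = -340/13 ≈ -26.154)
sqrt(C - 130*(-2)) = sqrt(-340/13 - 130*(-2)) = sqrt(-340/13 - 26*(-10)) = sqrt(-340/13 + 260) = sqrt(3040/13) = 4*sqrt(2470)/13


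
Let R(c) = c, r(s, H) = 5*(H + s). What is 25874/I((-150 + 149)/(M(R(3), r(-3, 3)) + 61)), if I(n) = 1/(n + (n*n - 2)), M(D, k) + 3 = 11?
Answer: -248131660/4761 ≈ -52118.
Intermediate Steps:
r(s, H) = 5*H + 5*s
M(D, k) = 8 (M(D, k) = -3 + 11 = 8)
I(n) = 1/(-2 + n + n²) (I(n) = 1/(n + (n² - 2)) = 1/(n + (-2 + n²)) = 1/(-2 + n + n²))
25874/I((-150 + 149)/(M(R(3), r(-3, 3)) + 61)) = 25874/(1/(-2 + (-150 + 149)/(8 + 61) + ((-150 + 149)/(8 + 61))²)) = 25874/(1/(-2 - 1/69 + (-1/69)²)) = 25874/(1/(-2 - 1/69 + 1/4761)) = 25874/(1/(-9590/4761)) = 25874/(-4761/9590) = 25874*(-9590/4761) = -248131660/4761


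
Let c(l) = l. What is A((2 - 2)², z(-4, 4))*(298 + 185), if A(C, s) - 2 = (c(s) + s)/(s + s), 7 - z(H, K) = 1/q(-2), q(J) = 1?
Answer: 1449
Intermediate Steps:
z(H, K) = 6 (z(H, K) = 7 - 1/1 = 7 - 1*1 = 7 - 1 = 6)
A(C, s) = 3 (A(C, s) = 2 + (s + s)/(s + s) = 2 + (2*s)/((2*s)) = 2 + (2*s)*(1/(2*s)) = 2 + 1 = 3)
A((2 - 2)², z(-4, 4))*(298 + 185) = 3*(298 + 185) = 3*483 = 1449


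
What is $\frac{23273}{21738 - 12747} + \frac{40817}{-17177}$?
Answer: $\frac{885802}{4174011} \approx 0.21222$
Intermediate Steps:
$\frac{23273}{21738 - 12747} + \frac{40817}{-17177} = \frac{23273}{21738 - 12747} + 40817 \left(- \frac{1}{17177}\right) = \frac{23273}{8991} - \frac{40817}{17177} = 23273 \cdot \frac{1}{8991} - \frac{40817}{17177} = \frac{629}{243} - \frac{40817}{17177} = \frac{885802}{4174011}$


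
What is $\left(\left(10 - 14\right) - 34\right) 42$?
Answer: $-1596$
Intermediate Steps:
$\left(\left(10 - 14\right) - 34\right) 42 = \left(-4 - 34\right) 42 = \left(-38\right) 42 = -1596$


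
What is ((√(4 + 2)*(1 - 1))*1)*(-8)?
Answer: 0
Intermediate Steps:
((√(4 + 2)*(1 - 1))*1)*(-8) = ((√6*0)*1)*(-8) = (0*1)*(-8) = 0*(-8) = 0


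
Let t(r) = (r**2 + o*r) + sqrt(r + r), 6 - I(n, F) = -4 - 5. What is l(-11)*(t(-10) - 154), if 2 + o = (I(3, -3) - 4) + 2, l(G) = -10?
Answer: 1640 - 20*I*sqrt(5) ≈ 1640.0 - 44.721*I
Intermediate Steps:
I(n, F) = 15 (I(n, F) = 6 - (-4 - 5) = 6 - 1*(-9) = 6 + 9 = 15)
o = 11 (o = -2 + ((15 - 4) + 2) = -2 + (11 + 2) = -2 + 13 = 11)
t(r) = r**2 + 11*r + sqrt(2)*sqrt(r) (t(r) = (r**2 + 11*r) + sqrt(r + r) = (r**2 + 11*r) + sqrt(2*r) = (r**2 + 11*r) + sqrt(2)*sqrt(r) = r**2 + 11*r + sqrt(2)*sqrt(r))
l(-11)*(t(-10) - 154) = -10*(((-10)**2 + 11*(-10) + sqrt(2)*sqrt(-10)) - 154) = -10*((100 - 110 + sqrt(2)*(I*sqrt(10))) - 154) = -10*((100 - 110 + 2*I*sqrt(5)) - 154) = -10*((-10 + 2*I*sqrt(5)) - 154) = -10*(-164 + 2*I*sqrt(5)) = 1640 - 20*I*sqrt(5)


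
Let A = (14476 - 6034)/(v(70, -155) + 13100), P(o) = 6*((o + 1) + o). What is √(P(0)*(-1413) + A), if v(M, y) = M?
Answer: I*√40844127585/2195 ≈ 92.073*I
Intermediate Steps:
P(o) = 6 + 12*o (P(o) = 6*((1 + o) + o) = 6*(1 + 2*o) = 6 + 12*o)
A = 1407/2195 (A = (14476 - 6034)/(70 + 13100) = 8442/13170 = 8442*(1/13170) = 1407/2195 ≈ 0.64100)
√(P(0)*(-1413) + A) = √((6 + 12*0)*(-1413) + 1407/2195) = √((6 + 0)*(-1413) + 1407/2195) = √(6*(-1413) + 1407/2195) = √(-8478 + 1407/2195) = √(-18607803/2195) = I*√40844127585/2195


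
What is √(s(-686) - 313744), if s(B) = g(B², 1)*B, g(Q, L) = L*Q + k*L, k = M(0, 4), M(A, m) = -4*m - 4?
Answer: 4*I*√20195555 ≈ 17976.0*I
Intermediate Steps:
M(A, m) = -4 - 4*m
k = -20 (k = -4 - 4*4 = -4 - 16 = -20)
g(Q, L) = -20*L + L*Q (g(Q, L) = L*Q - 20*L = -20*L + L*Q)
s(B) = B*(-20 + B²) (s(B) = (1*(-20 + B²))*B = (-20 + B²)*B = B*(-20 + B²))
√(s(-686) - 313744) = √(-686*(-20 + (-686)²) - 313744) = √(-686*(-20 + 470596) - 313744) = √(-686*470576 - 313744) = √(-322815136 - 313744) = √(-323128880) = 4*I*√20195555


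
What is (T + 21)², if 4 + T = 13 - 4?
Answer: 676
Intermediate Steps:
T = 5 (T = -4 + (13 - 4) = -4 + 9 = 5)
(T + 21)² = (5 + 21)² = 26² = 676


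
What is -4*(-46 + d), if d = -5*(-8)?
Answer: 24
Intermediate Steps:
d = 40
-4*(-46 + d) = -4*(-46 + 40) = -4*(-6) = 24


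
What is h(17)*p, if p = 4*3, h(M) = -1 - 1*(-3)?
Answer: 24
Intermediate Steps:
h(M) = 2 (h(M) = -1 + 3 = 2)
p = 12
h(17)*p = 2*12 = 24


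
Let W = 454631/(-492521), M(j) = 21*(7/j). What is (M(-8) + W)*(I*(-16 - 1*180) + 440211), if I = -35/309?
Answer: -10343556050540465/1217511912 ≈ -8.4956e+6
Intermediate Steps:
M(j) = 147/j
W = -454631/492521 (W = 454631*(-1/492521) = -454631/492521 ≈ -0.92307)
I = -35/309 (I = -35*1/309 = -35/309 ≈ -0.11327)
(M(-8) + W)*(I*(-16 - 1*180) + 440211) = (147/(-8) - 454631/492521)*(-35*(-16 - 1*180)/309 + 440211) = (147*(-⅛) - 454631/492521)*(-35*(-16 - 180)/309 + 440211) = (-147/8 - 454631/492521)*(-35/309*(-196) + 440211) = -76037635*(6860/309 + 440211)/3940168 = -76037635/3940168*136032059/309 = -10343556050540465/1217511912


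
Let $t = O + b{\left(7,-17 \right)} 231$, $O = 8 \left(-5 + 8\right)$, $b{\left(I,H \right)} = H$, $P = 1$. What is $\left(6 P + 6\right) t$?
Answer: $-46836$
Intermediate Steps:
$O = 24$ ($O = 8 \cdot 3 = 24$)
$t = -3903$ ($t = 24 - 3927 = -3903$)
$\left(6 P + 6\right) t = \left(6 \cdot 1 + 6\right) \left(-3903\right) = \left(6 + 6\right) \left(-3903\right) = 12 \left(-3903\right) = -46836$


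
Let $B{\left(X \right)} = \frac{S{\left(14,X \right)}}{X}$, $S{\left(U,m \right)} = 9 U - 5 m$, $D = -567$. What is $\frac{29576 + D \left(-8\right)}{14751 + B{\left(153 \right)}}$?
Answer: $\frac{72488}{31337} \approx 2.3132$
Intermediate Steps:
$S{\left(U,m \right)} = - 5 m + 9 U$
$B{\left(X \right)} = \frac{126 - 5 X}{X}$ ($B{\left(X \right)} = \frac{- 5 X + 9 \cdot 14}{X} = \frac{- 5 X + 126}{X} = \frac{126 - 5 X}{X}$)
$\frac{29576 + D \left(-8\right)}{14751 + B{\left(153 \right)}} = \frac{29576 - -4536}{14751 - \left(5 - \frac{126}{153}\right)} = \frac{29576 + 4536}{14751 + \left(-5 + 126 \cdot \frac{1}{153}\right)} = \frac{34112}{14751 + \left(-5 + \frac{14}{17}\right)} = \frac{34112}{14751 - \frac{71}{17}} = \frac{34112}{\frac{250696}{17}} = 34112 \cdot \frac{17}{250696} = \frac{72488}{31337}$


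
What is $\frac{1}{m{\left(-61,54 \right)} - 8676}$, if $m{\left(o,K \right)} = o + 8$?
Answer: $- \frac{1}{8729} \approx -0.00011456$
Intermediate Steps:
$m{\left(o,K \right)} = 8 + o$
$\frac{1}{m{\left(-61,54 \right)} - 8676} = \frac{1}{\left(8 - 61\right) - 8676} = \frac{1}{-53 - 8676} = \frac{1}{-8729} = - \frac{1}{8729}$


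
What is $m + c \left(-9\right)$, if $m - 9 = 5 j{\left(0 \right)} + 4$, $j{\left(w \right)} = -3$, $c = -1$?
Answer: $7$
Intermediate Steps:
$m = -2$ ($m = 9 + \left(5 \left(-3\right) + 4\right) = 9 + \left(-15 + 4\right) = 9 - 11 = -2$)
$m + c \left(-9\right) = -2 - -9 = -2 + 9 = 7$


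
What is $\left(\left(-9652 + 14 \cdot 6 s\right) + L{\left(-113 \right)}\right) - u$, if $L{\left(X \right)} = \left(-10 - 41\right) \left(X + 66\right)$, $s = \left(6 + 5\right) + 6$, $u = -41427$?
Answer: $35600$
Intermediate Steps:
$s = 17$ ($s = 11 + 6 = 17$)
$L{\left(X \right)} = -3366 - 51 X$ ($L{\left(X \right)} = - 51 \left(66 + X\right) = -3366 - 51 X$)
$\left(\left(-9652 + 14 \cdot 6 s\right) + L{\left(-113 \right)}\right) - u = \left(\left(-9652 + 14 \cdot 6 \cdot 17\right) - -2397\right) - -41427 = \left(\left(-9652 + 84 \cdot 17\right) + \left(-3366 + 5763\right)\right) + 41427 = \left(\left(-9652 + 1428\right) + 2397\right) + 41427 = \left(-8224 + 2397\right) + 41427 = -5827 + 41427 = 35600$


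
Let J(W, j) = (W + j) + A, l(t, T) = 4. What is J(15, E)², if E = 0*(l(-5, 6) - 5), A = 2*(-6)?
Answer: 9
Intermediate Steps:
A = -12
E = 0 (E = 0*(4 - 5) = 0*(-1) = 0)
J(W, j) = -12 + W + j (J(W, j) = (W + j) - 12 = -12 + W + j)
J(15, E)² = (-12 + 15 + 0)² = 3² = 9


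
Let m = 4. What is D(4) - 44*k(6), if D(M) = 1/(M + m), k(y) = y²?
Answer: -12671/8 ≈ -1583.9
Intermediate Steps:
D(M) = 1/(4 + M) (D(M) = 1/(M + 4) = 1/(4 + M))
D(4) - 44*k(6) = 1/(4 + 4) - 44*6² = 1/8 - 44*36 = ⅛ - 1584 = -12671/8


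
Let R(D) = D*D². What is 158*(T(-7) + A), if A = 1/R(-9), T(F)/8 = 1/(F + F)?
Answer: -461834/5103 ≈ -90.502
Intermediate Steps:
R(D) = D³
T(F) = 4/F (T(F) = 8/(F + F) = 8/((2*F)) = 8*(1/(2*F)) = 4/F)
A = -1/729 (A = 1/((-9)³) = 1/(-729) = -1/729 ≈ -0.0013717)
158*(T(-7) + A) = 158*(4/(-7) - 1/729) = 158*(4*(-⅐) - 1/729) = 158*(-4/7 - 1/729) = 158*(-2923/5103) = -461834/5103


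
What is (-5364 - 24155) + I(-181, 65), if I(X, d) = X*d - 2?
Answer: -41286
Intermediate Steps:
I(X, d) = -2 + X*d
(-5364 - 24155) + I(-181, 65) = (-5364 - 24155) + (-2 - 181*65) = -29519 + (-2 - 11765) = -29519 - 11767 = -41286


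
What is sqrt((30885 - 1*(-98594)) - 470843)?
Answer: 2*I*sqrt(85341) ≈ 584.26*I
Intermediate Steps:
sqrt((30885 - 1*(-98594)) - 470843) = sqrt((30885 + 98594) - 470843) = sqrt(129479 - 470843) = sqrt(-341364) = 2*I*sqrt(85341)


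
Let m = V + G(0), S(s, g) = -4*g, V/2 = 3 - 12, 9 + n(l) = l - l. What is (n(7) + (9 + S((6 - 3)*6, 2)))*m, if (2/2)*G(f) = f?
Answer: 144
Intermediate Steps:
G(f) = f
n(l) = -9 (n(l) = -9 + (l - l) = -9 + 0 = -9)
V = -18 (V = 2*(3 - 12) = 2*(-9) = -18)
m = -18 (m = -18 + 0 = -18)
(n(7) + (9 + S((6 - 3)*6, 2)))*m = (-9 + (9 - 4*2))*(-18) = (-9 + (9 - 8))*(-18) = (-9 + 1)*(-18) = -8*(-18) = 144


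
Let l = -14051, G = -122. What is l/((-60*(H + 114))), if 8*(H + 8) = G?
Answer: 14051/5445 ≈ 2.5805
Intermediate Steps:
H = -93/4 (H = -8 + (⅛)*(-122) = -8 - 61/4 = -93/4 ≈ -23.250)
l/((-60*(H + 114))) = -14051*(-1/(60*(-93/4 + 114))) = -14051/((-60*363/4)) = -14051/(-5445) = -14051*(-1/5445) = 14051/5445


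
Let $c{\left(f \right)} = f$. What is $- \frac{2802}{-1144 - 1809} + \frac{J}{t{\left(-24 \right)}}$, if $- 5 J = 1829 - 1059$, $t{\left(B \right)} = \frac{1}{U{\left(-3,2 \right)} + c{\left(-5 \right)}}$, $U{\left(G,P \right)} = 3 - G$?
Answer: $- \frac{451960}{2953} \approx -153.05$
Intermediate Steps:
$t{\left(B \right)} = 1$ ($t{\left(B \right)} = \frac{1}{\left(3 - -3\right) - 5} = \frac{1}{\left(3 + 3\right) - 5} = \frac{1}{6 - 5} = 1^{-1} = 1$)
$J = -154$ ($J = - \frac{1829 - 1059}{5} = \left(- \frac{1}{5}\right) 770 = -154$)
$- \frac{2802}{-1144 - 1809} + \frac{J}{t{\left(-24 \right)}} = - \frac{2802}{-1144 - 1809} - \frac{154}{1} = - \frac{2802}{-1144 - 1809} - 154 = - \frac{2802}{-2953} - 154 = \left(-2802\right) \left(- \frac{1}{2953}\right) - 154 = \frac{2802}{2953} - 154 = - \frac{451960}{2953}$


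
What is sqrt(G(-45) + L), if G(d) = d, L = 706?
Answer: sqrt(661) ≈ 25.710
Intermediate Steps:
sqrt(G(-45) + L) = sqrt(-45 + 706) = sqrt(661)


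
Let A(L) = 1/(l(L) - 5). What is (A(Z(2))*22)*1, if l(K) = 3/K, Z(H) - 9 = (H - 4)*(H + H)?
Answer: -11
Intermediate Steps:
Z(H) = 9 + 2*H*(-4 + H) (Z(H) = 9 + (H - 4)*(H + H) = 9 + (-4 + H)*(2*H) = 9 + 2*H*(-4 + H))
A(L) = 1/(-5 + 3/L) (A(L) = 1/(3/L - 5) = 1/(-5 + 3/L))
(A(Z(2))*22)*1 = (-(9 - 8*2 + 2*2²)/(-3 + 5*(9 - 8*2 + 2*2²))*22)*1 = (-(9 - 16 + 2*4)/(-3 + 5*(9 - 16 + 2*4))*22)*1 = (-(9 - 16 + 8)/(-3 + 5*(9 - 16 + 8))*22)*1 = (-1*1/(-3 + 5*1)*22)*1 = (-1*1/(-3 + 5)*22)*1 = (-1*1/2*22)*1 = (-1*1*½*22)*1 = -½*22*1 = -11*1 = -11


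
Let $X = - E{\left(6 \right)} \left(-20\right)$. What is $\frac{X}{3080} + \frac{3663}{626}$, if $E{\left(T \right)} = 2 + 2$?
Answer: $\frac{283303}{48202} \approx 5.8774$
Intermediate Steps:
$E{\left(T \right)} = 4$
$X = 80$ ($X = - 4 \left(-20\right) = \left(-1\right) \left(-80\right) = 80$)
$\frac{X}{3080} + \frac{3663}{626} = \frac{80}{3080} + \frac{3663}{626} = 80 \cdot \frac{1}{3080} + 3663 \cdot \frac{1}{626} = \frac{2}{77} + \frac{3663}{626} = \frac{283303}{48202}$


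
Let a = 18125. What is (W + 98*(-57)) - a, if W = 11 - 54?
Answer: -23754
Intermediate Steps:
W = -43
(W + 98*(-57)) - a = (-43 + 98*(-57)) - 1*18125 = (-43 - 5586) - 18125 = -5629 - 18125 = -23754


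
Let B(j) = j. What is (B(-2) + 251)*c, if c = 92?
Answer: 22908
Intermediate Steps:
(B(-2) + 251)*c = (-2 + 251)*92 = 249*92 = 22908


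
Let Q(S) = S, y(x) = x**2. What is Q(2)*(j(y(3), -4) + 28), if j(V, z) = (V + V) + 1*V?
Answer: 110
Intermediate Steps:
j(V, z) = 3*V (j(V, z) = 2*V + V = 3*V)
Q(2)*(j(y(3), -4) + 28) = 2*(3*3**2 + 28) = 2*(3*9 + 28) = 2*(27 + 28) = 2*55 = 110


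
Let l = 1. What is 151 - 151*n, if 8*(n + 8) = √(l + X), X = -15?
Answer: 1359 - 151*I*√14/8 ≈ 1359.0 - 70.624*I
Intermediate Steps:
n = -8 + I*√14/8 (n = -8 + √(1 - 15)/8 = -8 + √(-14)/8 = -8 + (I*√14)/8 = -8 + I*√14/8 ≈ -8.0 + 0.46771*I)
151 - 151*n = 151 - 151*(-8 + I*√14/8) = 151 + (1208 - 151*I*√14/8) = 1359 - 151*I*√14/8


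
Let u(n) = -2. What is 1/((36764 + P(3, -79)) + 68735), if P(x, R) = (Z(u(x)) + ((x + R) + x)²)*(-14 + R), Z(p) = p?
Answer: -1/389912 ≈ -2.5647e-6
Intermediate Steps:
P(x, R) = (-14 + R)*(-2 + (R + 2*x)²) (P(x, R) = (-2 + ((x + R) + x)²)*(-14 + R) = (-2 + ((R + x) + x)²)*(-14 + R) = (-2 + (R + 2*x)²)*(-14 + R) = (-14 + R)*(-2 + (R + 2*x)²))
1/((36764 + P(3, -79)) + 68735) = 1/((36764 + (28 - 14*(-79 + 2*3)² - 2*(-79) - 79*(-79 + 2*3)²)) + 68735) = 1/((36764 + (28 - 14*(-79 + 6)² + 158 - 79*(-79 + 6)²)) + 68735) = 1/((36764 + (28 - 14*(-73)² + 158 - 79*(-73)²)) + 68735) = 1/((36764 + (28 - 14*5329 + 158 - 79*5329)) + 68735) = 1/((36764 + (28 - 74606 + 158 - 420991)) + 68735) = 1/((36764 - 495411) + 68735) = 1/(-458647 + 68735) = 1/(-389912) = -1/389912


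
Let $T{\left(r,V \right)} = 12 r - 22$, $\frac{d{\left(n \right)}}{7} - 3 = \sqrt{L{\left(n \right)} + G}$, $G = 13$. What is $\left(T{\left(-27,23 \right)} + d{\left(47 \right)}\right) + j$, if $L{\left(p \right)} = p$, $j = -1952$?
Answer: $-2277 + 14 \sqrt{15} \approx -2222.8$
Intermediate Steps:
$d{\left(n \right)} = 21 + 7 \sqrt{13 + n}$ ($d{\left(n \right)} = 21 + 7 \sqrt{n + 13} = 21 + 7 \sqrt{13 + n}$)
$T{\left(r,V \right)} = -22 + 12 r$
$\left(T{\left(-27,23 \right)} + d{\left(47 \right)}\right) + j = \left(\left(-22 + 12 \left(-27\right)\right) + \left(21 + 7 \sqrt{13 + 47}\right)\right) - 1952 = \left(\left(-22 - 324\right) + \left(21 + 7 \sqrt{60}\right)\right) - 1952 = \left(-346 + \left(21 + 7 \cdot 2 \sqrt{15}\right)\right) - 1952 = \left(-346 + \left(21 + 14 \sqrt{15}\right)\right) - 1952 = \left(-325 + 14 \sqrt{15}\right) - 1952 = -2277 + 14 \sqrt{15}$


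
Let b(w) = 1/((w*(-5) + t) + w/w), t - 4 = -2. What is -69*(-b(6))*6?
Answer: -46/3 ≈ -15.333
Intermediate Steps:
t = 2 (t = 4 - 2 = 2)
b(w) = 1/(3 - 5*w) (b(w) = 1/((w*(-5) + 2) + w/w) = 1/((-5*w + 2) + 1) = 1/((2 - 5*w) + 1) = 1/(3 - 5*w))
-69*(-b(6))*6 = -69*(-1/(3 - 5*6))*6 = -69*(-1/(3 - 30))*6 = -69*(-1/(-27))*6 = -69*(-1*(-1/27))*6 = -23*6/9 = -69*2/9 = -46/3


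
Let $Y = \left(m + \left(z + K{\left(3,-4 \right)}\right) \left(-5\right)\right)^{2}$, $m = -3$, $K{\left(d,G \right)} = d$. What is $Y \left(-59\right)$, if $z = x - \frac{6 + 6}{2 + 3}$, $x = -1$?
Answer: $-59$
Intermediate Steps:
$z = - \frac{17}{5}$ ($z = -1 - \frac{6 + 6}{2 + 3} = -1 - \frac{12}{5} = - \frac{17}{5} \approx -3.4$)
$Y = 1$ ($Y = \left(-3 + \left(- \frac{17}{5} + 3\right) \left(-5\right)\right)^{2} = \left(-3 - -2\right)^{2} = \left(-3 + 2\right)^{2} = \left(-1\right)^{2} = 1$)
$Y \left(-59\right) = 1 \left(-59\right) = -59$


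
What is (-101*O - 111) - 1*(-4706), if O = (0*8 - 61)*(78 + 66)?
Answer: 891779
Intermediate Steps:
O = -8784 (O = (0 - 61)*144 = -61*144 = -8784)
(-101*O - 111) - 1*(-4706) = (-101*(-8784) - 111) - 1*(-4706) = (887184 - 111) + 4706 = 887073 + 4706 = 891779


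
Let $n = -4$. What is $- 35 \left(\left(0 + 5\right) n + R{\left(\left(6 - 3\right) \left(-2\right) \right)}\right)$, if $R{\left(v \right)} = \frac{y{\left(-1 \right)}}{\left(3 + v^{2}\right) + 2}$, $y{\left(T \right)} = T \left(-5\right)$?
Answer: $\frac{28525}{41} \approx 695.73$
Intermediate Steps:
$y{\left(T \right)} = - 5 T$
$R{\left(v \right)} = \frac{5}{5 + v^{2}}$ ($R{\left(v \right)} = \frac{\left(-5\right) \left(-1\right)}{\left(3 + v^{2}\right) + 2} = \frac{5}{5 + v^{2}}$)
$- 35 \left(\left(0 + 5\right) n + R{\left(\left(6 - 3\right) \left(-2\right) \right)}\right) = - 35 \left(\left(0 + 5\right) \left(-4\right) + \frac{5}{5 + \left(\left(6 - 3\right) \left(-2\right)\right)^{2}}\right) = - 35 \left(5 \left(-4\right) + \frac{5}{5 + \left(3 \left(-2\right)\right)^{2}}\right) = - 35 \left(-20 + \frac{5}{5 + \left(-6\right)^{2}}\right) = - 35 \left(-20 + \frac{5}{5 + 36}\right) = - 35 \left(-20 + \frac{5}{41}\right) = \left(-35\right) \left(- \frac{815}{41}\right) = \frac{28525}{41}$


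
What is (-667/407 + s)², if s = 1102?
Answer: 200566935409/165649 ≈ 1.2108e+6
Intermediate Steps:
(-667/407 + s)² = (-667/407 + 1102)² = (447847/407)² = 200566935409/165649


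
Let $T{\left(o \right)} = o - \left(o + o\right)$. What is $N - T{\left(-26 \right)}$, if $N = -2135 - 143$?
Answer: $-2304$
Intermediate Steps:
$T{\left(o \right)} = - o$ ($T{\left(o \right)} = o - 2 o = - o$)
$N = -2278$ ($N = -2135 - 143 = -2278$)
$N - T{\left(-26 \right)} = -2278 - \left(-1\right) \left(-26\right) = -2278 - 26 = -2304$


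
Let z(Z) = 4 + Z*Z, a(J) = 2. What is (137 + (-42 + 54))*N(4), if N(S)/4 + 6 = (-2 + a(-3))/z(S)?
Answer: -3576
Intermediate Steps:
z(Z) = 4 + Z²
N(S) = -24 (N(S) = -24 + 4*((-2 + 2)/(4 + S²)) = -24 + 4*(0/(4 + S²)) = -24 + 4*0 = -24 + 0 = -24)
(137 + (-42 + 54))*N(4) = (137 + (-42 + 54))*(-24) = (137 + 12)*(-24) = 149*(-24) = -3576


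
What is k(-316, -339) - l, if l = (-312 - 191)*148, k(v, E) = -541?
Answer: 73903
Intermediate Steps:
l = -74444 (l = -503*148 = -74444)
k(-316, -339) - l = -541 - 1*(-74444) = -541 + 74444 = 73903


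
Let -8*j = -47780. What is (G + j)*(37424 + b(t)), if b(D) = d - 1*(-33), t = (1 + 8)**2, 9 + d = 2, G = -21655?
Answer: -587309625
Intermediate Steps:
j = 11945/2 (j = -1/8*(-47780) = 11945/2 ≈ 5972.5)
d = -7 (d = -9 + 2 = -7)
t = 81 (t = 9**2 = 81)
b(D) = 26 (b(D) = -7 - 1*(-33) = -7 + 33 = 26)
(G + j)*(37424 + b(t)) = (-21655 + 11945/2)*(37424 + 26) = -31365/2*37450 = -587309625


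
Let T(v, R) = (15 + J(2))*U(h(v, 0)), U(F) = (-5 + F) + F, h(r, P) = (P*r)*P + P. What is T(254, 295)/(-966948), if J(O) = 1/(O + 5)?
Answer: 265/3384318 ≈ 7.8302e-5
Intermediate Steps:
h(r, P) = P + r*P² (h(r, P) = r*P² + P = P + r*P²)
J(O) = 1/(5 + O)
U(F) = -5 + 2*F
T(v, R) = -530/7 (T(v, R) = (15 + 1/(5 + 2))*(-5 + 2*(0*(1 + 0*v))) = (15 + 1/7)*(-5 + 2*(0*(1 + 0))) = (15 + ⅐)*(-5 + 2*(0*1)) = 106*(-5 + 2*0)/7 = 106*(-5 + 0)/7 = (106/7)*(-5) = -530/7)
T(254, 295)/(-966948) = -530/7/(-966948) = -530/7*(-1/966948) = 265/3384318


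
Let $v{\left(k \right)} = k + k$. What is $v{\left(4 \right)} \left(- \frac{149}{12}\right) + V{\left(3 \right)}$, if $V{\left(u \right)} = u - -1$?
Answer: $- \frac{286}{3} \approx -95.333$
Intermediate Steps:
$V{\left(u \right)} = 1 + u$ ($V{\left(u \right)} = u + 1 = 1 + u$)
$v{\left(k \right)} = 2 k$
$v{\left(4 \right)} \left(- \frac{149}{12}\right) + V{\left(3 \right)} = 2 \cdot 4 \left(- \frac{149}{12}\right) + \left(1 + 3\right) = 8 \left(\left(-149\right) \frac{1}{12}\right) + 4 = 8 \left(- \frac{149}{12}\right) + 4 = - \frac{298}{3} + 4 = - \frac{286}{3}$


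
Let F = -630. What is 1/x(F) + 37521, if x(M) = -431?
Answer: 16171550/431 ≈ 37521.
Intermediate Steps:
1/x(F) + 37521 = 1/(-431) + 37521 = -1/431 + 37521 = 16171550/431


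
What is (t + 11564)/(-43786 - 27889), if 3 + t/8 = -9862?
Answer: 67356/71675 ≈ 0.93974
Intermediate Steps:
t = -78920 (t = -24 + 8*(-9862) = -24 - 78896 = -78920)
(t + 11564)/(-43786 - 27889) = (-78920 + 11564)/(-43786 - 27889) = -67356/(-71675) = -67356*(-1/71675) = 67356/71675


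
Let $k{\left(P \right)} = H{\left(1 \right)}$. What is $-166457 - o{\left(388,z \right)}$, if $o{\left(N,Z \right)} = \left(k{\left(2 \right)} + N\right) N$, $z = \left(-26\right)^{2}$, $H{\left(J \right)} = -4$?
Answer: $-315449$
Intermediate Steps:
$z = 676$
$k{\left(P \right)} = -4$
$o{\left(N,Z \right)} = N \left(-4 + N\right)$ ($o{\left(N,Z \right)} = \left(-4 + N\right) N = N \left(-4 + N\right)$)
$-166457 - o{\left(388,z \right)} = -166457 - 388 \left(-4 + 388\right) = -166457 - 388 \cdot 384 = -166457 - 148992 = -315449$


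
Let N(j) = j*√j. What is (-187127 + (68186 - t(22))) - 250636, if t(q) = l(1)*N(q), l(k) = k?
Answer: -369577 - 22*√22 ≈ -3.6968e+5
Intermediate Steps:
N(j) = j^(3/2)
t(q) = q^(3/2) (t(q) = 1*q^(3/2) = q^(3/2))
(-187127 + (68186 - t(22))) - 250636 = (-187127 + (68186 - 22^(3/2))) - 250636 = (-187127 + (68186 - 22*√22)) - 250636 = (-118941 - 22*√22) - 250636 = -369577 - 22*√22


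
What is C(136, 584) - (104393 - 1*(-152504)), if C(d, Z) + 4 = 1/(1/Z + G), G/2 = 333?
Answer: -99920358861/388945 ≈ -2.5690e+5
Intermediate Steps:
G = 666 (G = 2*333 = 666)
C(d, Z) = -4 + 1/(666 + 1/Z) (C(d, Z) = -4 + 1/(1/Z + 666) = -4 + 1/(666 + 1/Z))
C(136, 584) - (104393 - 1*(-152504)) = (-4 - 2663*584)/(1 + 666*584) - (104393 - 1*(-152504)) = (-4 - 1555192)/(1 + 388944) - (104393 + 152504) = -1555196/388945 - 1*256897 = (1/388945)*(-1555196) - 256897 = -1555196/388945 - 256897 = -99920358861/388945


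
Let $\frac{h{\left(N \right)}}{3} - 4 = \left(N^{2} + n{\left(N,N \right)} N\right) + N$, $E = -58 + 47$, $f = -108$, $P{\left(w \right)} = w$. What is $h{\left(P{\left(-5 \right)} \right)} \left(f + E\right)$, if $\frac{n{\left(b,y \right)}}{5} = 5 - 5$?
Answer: $-8568$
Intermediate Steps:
$n{\left(b,y \right)} = 0$ ($n{\left(b,y \right)} = 5 \left(5 - 5\right) = 5 \cdot 0 = 0$)
$E = -11$
$h{\left(N \right)} = 12 + 3 N + 3 N^{2}$ ($h{\left(N \right)} = 12 + 3 \left(\left(N^{2} + 0 N\right) + N\right) = 12 + 3 \left(\left(N^{2} + 0\right) + N\right) = 12 + 3 \left(N^{2} + N\right) = 12 + 3 \left(N + N^{2}\right) = 12 + \left(3 N + 3 N^{2}\right) = 12 + 3 N + 3 N^{2}$)
$h{\left(P{\left(-5 \right)} \right)} \left(f + E\right) = \left(12 + 3 \left(-5\right) + 3 \left(-5\right)^{2}\right) \left(-108 - 11\right) = \left(12 - 15 + 3 \cdot 25\right) \left(-119\right) = \left(12 - 15 + 75\right) \left(-119\right) = 72 \left(-119\right) = -8568$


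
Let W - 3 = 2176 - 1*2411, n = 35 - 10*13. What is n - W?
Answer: 137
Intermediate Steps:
n = -95 (n = 35 - 130 = -95)
W = -232 (W = 3 + (2176 - 1*2411) = 3 + (2176 - 2411) = 3 - 235 = -232)
n - W = -95 - 1*(-232) = -95 + 232 = 137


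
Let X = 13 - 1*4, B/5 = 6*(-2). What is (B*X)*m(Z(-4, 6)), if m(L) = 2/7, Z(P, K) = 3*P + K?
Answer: -1080/7 ≈ -154.29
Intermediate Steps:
B = -60 (B = 5*(6*(-2)) = 5*(-12) = -60)
Z(P, K) = K + 3*P
m(L) = 2/7 (m(L) = 2*(⅐) = 2/7)
X = 9 (X = 13 - 4 = 9)
(B*X)*m(Z(-4, 6)) = -60*9*(2/7) = -540*2/7 = -1080/7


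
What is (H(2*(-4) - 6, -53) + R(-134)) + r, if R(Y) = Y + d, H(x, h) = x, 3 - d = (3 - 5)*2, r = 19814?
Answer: 19673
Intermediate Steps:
d = 7 (d = 3 - (3 - 5)*2 = 3 - (-2)*2 = 3 - 1*(-4) = 3 + 4 = 7)
R(Y) = 7 + Y (R(Y) = Y + 7 = 7 + Y)
(H(2*(-4) - 6, -53) + R(-134)) + r = ((2*(-4) - 6) + (7 - 134)) + 19814 = ((-8 - 6) - 127) + 19814 = (-14 - 127) + 19814 = -141 + 19814 = 19673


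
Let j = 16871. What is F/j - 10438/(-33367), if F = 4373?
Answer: 322013389/562934657 ≈ 0.57203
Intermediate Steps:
F/j - 10438/(-33367) = 4373/16871 - 10438/(-33367) = 4373*(1/16871) - 10438*(-1/33367) = 4373/16871 + 10438/33367 = 322013389/562934657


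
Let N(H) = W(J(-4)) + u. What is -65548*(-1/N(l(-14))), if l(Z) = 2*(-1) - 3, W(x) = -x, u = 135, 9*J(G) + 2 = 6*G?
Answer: 589932/1241 ≈ 475.37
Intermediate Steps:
J(G) = -2/9 + 2*G/3 (J(G) = -2/9 + (6*G)/9 = -2/9 + 2*G/3)
l(Z) = -5 (l(Z) = -2 - 3 = -5)
N(H) = 1241/9 (N(H) = -(-2/9 + (2/3)*(-4)) + 135 = -(-2/9 - 8/3) + 135 = -1*(-26/9) + 135 = 26/9 + 135 = 1241/9)
-65548*(-1/N(l(-14))) = -65548/((-1*1241/9)) = -65548/(-1241/9) = -65548*(-9/1241) = 589932/1241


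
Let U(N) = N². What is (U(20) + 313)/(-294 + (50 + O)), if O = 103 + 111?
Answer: -713/30 ≈ -23.767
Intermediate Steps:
O = 214
(U(20) + 313)/(-294 + (50 + O)) = (20² + 313)/(-294 + (50 + 214)) = (400 + 313)/(-294 + 264) = 713/(-30) = 713*(-1/30) = -713/30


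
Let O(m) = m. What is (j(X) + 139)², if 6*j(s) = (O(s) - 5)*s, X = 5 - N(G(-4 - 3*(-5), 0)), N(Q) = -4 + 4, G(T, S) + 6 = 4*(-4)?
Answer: 19321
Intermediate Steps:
G(T, S) = -22 (G(T, S) = -6 + 4*(-4) = -6 - 16 = -22)
N(Q) = 0
X = 5 (X = 5 - 1*0 = 5 + 0 = 5)
j(s) = s*(-5 + s)/6 (j(s) = ((s - 5)*s)/6 = ((-5 + s)*s)/6 = (s*(-5 + s))/6 = s*(-5 + s)/6)
(j(X) + 139)² = ((⅙)*5*(-5 + 5) + 139)² = ((⅙)*5*0 + 139)² = (0 + 139)² = 139² = 19321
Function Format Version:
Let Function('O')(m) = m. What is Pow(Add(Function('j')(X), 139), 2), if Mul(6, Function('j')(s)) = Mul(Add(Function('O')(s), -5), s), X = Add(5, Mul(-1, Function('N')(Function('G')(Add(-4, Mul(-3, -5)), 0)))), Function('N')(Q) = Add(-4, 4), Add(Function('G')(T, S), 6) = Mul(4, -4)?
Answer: 19321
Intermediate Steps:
Function('G')(T, S) = -22 (Function('G')(T, S) = Add(-6, Mul(4, -4)) = Add(-6, -16) = -22)
Function('N')(Q) = 0
X = 5 (X = Add(5, Mul(-1, 0)) = Add(5, 0) = 5)
Function('j')(s) = Mul(Rational(1, 6), s, Add(-5, s)) (Function('j')(s) = Mul(Rational(1, 6), Mul(Add(s, -5), s)) = Mul(Rational(1, 6), Mul(Add(-5, s), s)) = Mul(Rational(1, 6), Mul(s, Add(-5, s))) = Mul(Rational(1, 6), s, Add(-5, s)))
Pow(Add(Function('j')(X), 139), 2) = Pow(Add(Mul(Rational(1, 6), 5, Add(-5, 5)), 139), 2) = Pow(Add(Mul(Rational(1, 6), 5, 0), 139), 2) = Pow(Add(0, 139), 2) = Pow(139, 2) = 19321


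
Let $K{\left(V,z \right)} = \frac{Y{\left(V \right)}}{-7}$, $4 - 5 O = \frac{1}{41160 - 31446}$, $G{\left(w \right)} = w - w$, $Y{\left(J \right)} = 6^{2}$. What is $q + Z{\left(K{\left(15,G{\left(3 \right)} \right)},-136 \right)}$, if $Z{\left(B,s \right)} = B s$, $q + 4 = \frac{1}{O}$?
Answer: $\frac{37897226}{54397} \approx 696.68$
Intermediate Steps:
$Y{\left(J \right)} = 36$
$G{\left(w \right)} = 0$
$O = \frac{7771}{9714}$ ($O = \frac{4}{5} - \frac{1}{5 \left(41160 - 31446\right)} = \frac{4}{5} - \frac{1}{5 \cdot 9714} = \frac{4}{5} - \frac{1}{48570} = \frac{7771}{9714} \approx 0.79998$)
$K{\left(V,z \right)} = - \frac{36}{7}$ ($K{\left(V,z \right)} = \frac{36}{-7} = 36 \left(- \frac{1}{7}\right) = - \frac{36}{7}$)
$q = - \frac{21370}{7771}$ ($q = -4 + \frac{1}{\frac{7771}{9714}} = -4 + \frac{9714}{7771} = - \frac{21370}{7771} \approx -2.75$)
$q + Z{\left(K{\left(15,G{\left(3 \right)} \right)},-136 \right)} = - \frac{21370}{7771} - - \frac{4896}{7} = - \frac{21370}{7771} + \frac{4896}{7} = \frac{37897226}{54397}$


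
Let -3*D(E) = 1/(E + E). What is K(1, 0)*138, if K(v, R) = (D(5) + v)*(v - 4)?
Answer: -2001/5 ≈ -400.20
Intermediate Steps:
D(E) = -1/(6*E) (D(E) = -1/(3*(E + E)) = -1/(2*E)/3 = -1/(6*E))
K(v, R) = (-4 + v)*(-1/30 + v) (K(v, R) = (-⅙/5 + v)*(v - 4) = (-⅙*⅕ + v)*(-4 + v) = (-1/30 + v)*(-4 + v) = (-4 + v)*(-1/30 + v))
K(1, 0)*138 = (2/15 + 1² - 121/30*1)*138 = (2/15 + 1 - 121/30)*138 = -29/10*138 = -2001/5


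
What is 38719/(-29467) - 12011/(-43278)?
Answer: -1321752745/1275272826 ≈ -1.0364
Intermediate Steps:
38719/(-29467) - 12011/(-43278) = 38719*(-1/29467) - 12011*(-1/43278) = -38719/29467 + 12011/43278 = -1321752745/1275272826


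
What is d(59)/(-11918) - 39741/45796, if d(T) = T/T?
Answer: -236839517/272898364 ≈ -0.86787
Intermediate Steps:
d(T) = 1
d(59)/(-11918) - 39741/45796 = 1/(-11918) - 39741/45796 = 1*(-1/11918) - 39741*1/45796 = -1/11918 - 39741/45796 = -236839517/272898364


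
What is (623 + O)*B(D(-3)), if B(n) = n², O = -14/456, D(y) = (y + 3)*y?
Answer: 0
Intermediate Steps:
D(y) = y*(3 + y) (D(y) = (3 + y)*y = y*(3 + y))
O = -7/228 (O = -14*1/456 = -7/228 ≈ -0.030702)
(623 + O)*B(D(-3)) = (623 - 7/228)*(-3*(3 - 3))² = 142037*(-3*0)²/228 = (142037/228)*0² = (142037/228)*0 = 0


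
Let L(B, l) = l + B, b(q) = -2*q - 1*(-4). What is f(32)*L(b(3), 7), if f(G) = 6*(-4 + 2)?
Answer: -60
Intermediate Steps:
b(q) = 4 - 2*q (b(q) = -2*q + 4 = 4 - 2*q)
L(B, l) = B + l
f(G) = -12 (f(G) = 6*(-2) = -12)
f(32)*L(b(3), 7) = -12*((4 - 2*3) + 7) = -12*((4 - 6) + 7) = -12*(-2 + 7) = -12*5 = -60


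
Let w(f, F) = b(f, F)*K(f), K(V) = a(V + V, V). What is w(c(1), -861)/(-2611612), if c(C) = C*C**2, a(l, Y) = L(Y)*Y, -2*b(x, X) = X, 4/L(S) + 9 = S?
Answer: 861/10446448 ≈ 8.2420e-5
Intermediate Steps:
L(S) = 4/(-9 + S)
b(x, X) = -X/2
a(l, Y) = 4*Y/(-9 + Y) (a(l, Y) = (4/(-9 + Y))*Y = 4*Y/(-9 + Y))
c(C) = C**3
K(V) = 4*V/(-9 + V)
w(f, F) = -2*F*f/(-9 + f) (w(f, F) = (-F/2)*(4*f/(-9 + f)) = -2*F*f/(-9 + f))
w(c(1), -861)/(-2611612) = -2*(-861)*1**3/(-9 + 1**3)/(-2611612) = -2*(-861)*1/(-9 + 1)*(-1/2611612) = -2*(-861)*1/(-8)*(-1/2611612) = -2*(-861)*1*(-1/8)*(-1/2611612) = -861/4*(-1/2611612) = 861/10446448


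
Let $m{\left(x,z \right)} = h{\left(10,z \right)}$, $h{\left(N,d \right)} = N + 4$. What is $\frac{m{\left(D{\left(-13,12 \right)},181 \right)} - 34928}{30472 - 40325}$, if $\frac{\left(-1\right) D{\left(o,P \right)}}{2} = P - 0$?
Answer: $\frac{34914}{9853} \approx 3.5435$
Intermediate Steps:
$h{\left(N,d \right)} = 4 + N$
$D{\left(o,P \right)} = - 2 P$ ($D{\left(o,P \right)} = - 2 \left(P - 0\right) = - 2 \left(P + 0\right) = - 2 P$)
$m{\left(x,z \right)} = 14$ ($m{\left(x,z \right)} = 4 + 10 = 14$)
$\frac{m{\left(D{\left(-13,12 \right)},181 \right)} - 34928}{30472 - 40325} = \frac{14 - 34928}{30472 - 40325} = - \frac{34914}{-9853} = \left(-34914\right) \left(- \frac{1}{9853}\right) = \frac{34914}{9853}$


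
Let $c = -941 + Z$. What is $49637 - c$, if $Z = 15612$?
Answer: $34966$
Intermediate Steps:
$c = 14671$ ($c = -941 + 15612 = 14671$)
$49637 - c = 49637 - 14671 = 34966$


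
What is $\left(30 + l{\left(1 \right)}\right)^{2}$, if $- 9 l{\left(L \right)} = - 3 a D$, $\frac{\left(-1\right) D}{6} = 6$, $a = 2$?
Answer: $36$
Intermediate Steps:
$D = -36$ ($D = \left(-6\right) 6 = -36$)
$l{\left(L \right)} = -24$ ($l{\left(L \right)} = - \frac{\left(-3\right) 2 \left(-36\right)}{9} = - \frac{\left(-6\right) \left(-36\right)}{9} = \left(- \frac{1}{9}\right) 216 = -24$)
$\left(30 + l{\left(1 \right)}\right)^{2} = \left(30 - 24\right)^{2} = 6^{2} = 36$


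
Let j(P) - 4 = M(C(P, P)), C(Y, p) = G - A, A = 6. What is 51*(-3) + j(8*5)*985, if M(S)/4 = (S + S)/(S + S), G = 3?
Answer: 7727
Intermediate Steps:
C(Y, p) = -3 (C(Y, p) = 3 - 1*6 = 3 - 6 = -3)
M(S) = 4 (M(S) = 4*((S + S)/(S + S)) = 4*((2*S)/((2*S))) = 4*((2*S)*(1/(2*S))) = 4*1 = 4)
j(P) = 8 (j(P) = 4 + 4 = 8)
51*(-3) + j(8*5)*985 = 51*(-3) + 8*985 = -153 + 7880 = 7727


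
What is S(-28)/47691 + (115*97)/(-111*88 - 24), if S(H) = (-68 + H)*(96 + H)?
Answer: -66212809/51887808 ≈ -1.2761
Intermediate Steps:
S(-28)/47691 + (115*97)/(-111*88 - 24) = (-6528 + (-28)**2 + 28*(-28))/47691 + (115*97)/(-111*88 - 24) = (-6528 + 784 - 784)*(1/47691) + 11155/(-9768 - 24) = -6528*1/47691 + 11155/(-9792) = -2176/15897 + 11155*(-1/9792) = -2176/15897 - 11155/9792 = -66212809/51887808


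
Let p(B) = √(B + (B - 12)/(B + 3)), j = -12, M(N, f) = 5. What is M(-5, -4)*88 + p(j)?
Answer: 440 + 2*I*√21/3 ≈ 440.0 + 3.055*I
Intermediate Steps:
p(B) = √(B + (-12 + B)/(3 + B))
M(-5, -4)*88 + p(j) = 5*88 + √((-12 - 12 - 12*(3 - 12))/(3 - 12)) = 440 + √((-12 - 12 - 12*(-9))/(-9)) = 440 + √(-(-12 - 12 + 108)/9) = 440 + √(-⅑*84) = 440 + √(-28/3) = 440 + 2*I*√21/3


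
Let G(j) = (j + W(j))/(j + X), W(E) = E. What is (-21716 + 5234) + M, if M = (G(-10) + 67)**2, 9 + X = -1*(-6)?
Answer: -1991577/169 ≈ -11784.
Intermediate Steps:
X = -3 (X = -9 - 1*(-6) = -9 + 6 = -3)
G(j) = 2*j/(-3 + j) (G(j) = (j + j)/(j - 3) = (2*j)/(-3 + j) = 2*j/(-3 + j))
M = 793881/169 (M = (2*(-10)/(-3 - 10) + 67)**2 = (2*(-10)/(-13) + 67)**2 = (2*(-10)*(-1/13) + 67)**2 = (20/13 + 67)**2 = (891/13)**2 = 793881/169 ≈ 4697.5)
(-21716 + 5234) + M = (-21716 + 5234) + 793881/169 = -16482 + 793881/169 = -1991577/169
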